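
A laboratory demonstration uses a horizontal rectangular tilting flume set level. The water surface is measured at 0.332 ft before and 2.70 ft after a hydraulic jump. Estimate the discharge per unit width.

For a rectangular channel the momentum equation gives q² = ½·g·y₁·y₂·(y₁ + y₂) = ½×32.2×0.332×2.70×3.03 = 43.8.
q = √43.8 = 6.61 ft²/s.

q = 6.61 ft²/s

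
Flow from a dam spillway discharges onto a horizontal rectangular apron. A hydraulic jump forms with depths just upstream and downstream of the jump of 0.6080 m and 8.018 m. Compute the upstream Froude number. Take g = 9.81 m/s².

Fr₁ = 9.672

For a rectangular channel the momentum equation gives q² = ½·g·y₁·y₂·(y₁ + y₂) = ½×9.81×0.6080×8.018×8.626 = 206.3.
q = √206.3 = 14.36 m²/s.
V₁ = q/y₁ = 23.62 m/s; Fr₁ = V₁/√(g·y₁) = 9.672.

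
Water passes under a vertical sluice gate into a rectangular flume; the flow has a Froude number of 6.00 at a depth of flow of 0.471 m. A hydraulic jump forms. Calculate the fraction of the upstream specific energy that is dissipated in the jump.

Fr₁ = 6.00 (given).
From the momentum equation for a rectangular channel, y₂/y₁ = ½[√(1 + 8Fr₁²) − 1] = ½[√289.0 − 1] = 8.00.
y₂ = 8.00 × 0.471 = 3.77 m.
E₁ = y₁(1 + Fr₁²/2) = 0.471×(1 + 6.00²/2) = 8.95 m. ΔE = (y₂ − y₁)³/(4y₁y₂) = 5.05 m. ΔE/E₁ = 5.05/8.95 = 0.564.

ΔE/E₁ = 0.564 (56.4%)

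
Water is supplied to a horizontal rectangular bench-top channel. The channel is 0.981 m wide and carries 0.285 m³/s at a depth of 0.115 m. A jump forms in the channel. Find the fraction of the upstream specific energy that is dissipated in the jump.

q = Q/b = 0.285/0.981 = 0.291 m²/s; V₁ = q/y₁ = 2.53 m/s. Fr₁ = V₁/√(g·y₁) = 2.38.
Sequent-depth ratio: y₂/y₁ = ½[√(1 + 8Fr₁²) − 1] = ½[√46.26 − 1] = 2.90.
y₂ = 2.90 × 0.115 = 0.334 m.
E₁ = y₁ + V₁²/2g = 0.440 m. ΔE = (y₂ − y₁)³/(4y₁y₂) = 0.0680 m. ΔE/E₁ = 0.0680/0.440 = 0.155.

ΔE/E₁ = 0.155 (15.5%)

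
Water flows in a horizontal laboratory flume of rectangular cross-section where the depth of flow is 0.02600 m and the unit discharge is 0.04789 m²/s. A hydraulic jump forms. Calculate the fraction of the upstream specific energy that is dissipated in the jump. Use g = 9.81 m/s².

ΔE/E₁ = 0.348 (34.8%)

V₁ = q/y₁ = 0.04789/0.02600 = 1.842 m/s. Fr₁ = V₁/√(g·y₁) = 1.842/√(9.81×0.02600) = 3.647.
By Bélanger, y₂/y₁ = ½[√(1 + 8Fr₁²) − 1] = ½[√107.41 − 1] = 4.682.
y₂ = 4.682 × 0.02600 = 0.1217 m.
E₁ = y₁ + V₁²/2g = 0.1989 m. ΔE = (y₂ − y₁)³/(4y₁y₂) = 0.06930 m. ΔE/E₁ = 0.06930/0.1989 = 0.348.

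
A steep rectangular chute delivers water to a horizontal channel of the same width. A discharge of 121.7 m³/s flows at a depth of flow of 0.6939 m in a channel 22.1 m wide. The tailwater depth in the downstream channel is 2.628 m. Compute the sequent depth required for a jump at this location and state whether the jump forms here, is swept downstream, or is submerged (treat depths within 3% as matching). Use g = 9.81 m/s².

q = Q/b = 121.7/22.1 = 5.507 m²/s; V₁ = q/y₁ = 7.936 m/s. Fr₁ = V₁/√(g·y₁) = 3.042.
From the momentum equation for a rectangular channel, y₂/y₁ = ½[√(1 + 8Fr₁²) − 1] = ½[√75.016 − 1] = 3.831.
y₂ = 3.831 × 0.6939 = 2.658 m.
Tailwater y_tw = 2.628 m: y_tw ≈ y₂, so the jump forms here.

y₂ = 2.658 m; the jump forms here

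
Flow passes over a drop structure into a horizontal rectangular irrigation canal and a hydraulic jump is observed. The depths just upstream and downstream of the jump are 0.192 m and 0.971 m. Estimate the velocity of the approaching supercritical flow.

For a rectangular channel the momentum equation gives q² = ½·g·y₁·y₂·(y₁ + y₂) = ½×9.81×0.192×0.971×1.16 = 1.06.
q = √1.06 = 1.03 m²/s.
V₁ = q/y₁ = 1.03/0.192 = 5.37 m/s.

V₁ = 5.37 m/s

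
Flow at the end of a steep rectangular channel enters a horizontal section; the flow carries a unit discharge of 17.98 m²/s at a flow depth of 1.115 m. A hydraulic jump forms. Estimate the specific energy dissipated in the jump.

ΔE = 6.895 m

V₁ = q/y₁ = 17.98/1.115 = 16.13 m/s. Fr₁ = V₁/√(g·y₁) = 16.13/√(9.81×1.115) = 4.876.
From the momentum equation for a rectangular channel, y₂/y₁ = ½[√(1 + 8Fr₁²) − 1] = ½[√191.18 − 1] = 6.413.
y₂ = 6.413 × 1.115 = 7.151 m.
V₂ = q/y₂ = 17.98/7.151 = 2.514 m/s. E₁ = y₁ + V₁²/2g = 14.37 m; E₂ = y₂ + V₂²/2g = 7.473 m. ΔE = E₁ − E₂ = 6.895 m.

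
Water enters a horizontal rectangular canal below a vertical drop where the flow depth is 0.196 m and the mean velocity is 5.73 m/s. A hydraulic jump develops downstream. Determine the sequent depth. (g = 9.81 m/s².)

y₂ = 1.05 m

Fr₁ = V₁/√(g·y₁) = 5.73/√(9.81×0.196) = 4.13.
Sequent-depth ratio: y₂/y₁ = ½[√(1 + 8Fr₁²) − 1] = ½[√137.6 − 1] = 5.37.
y₂ = 5.37 × 0.196 = 1.05 m.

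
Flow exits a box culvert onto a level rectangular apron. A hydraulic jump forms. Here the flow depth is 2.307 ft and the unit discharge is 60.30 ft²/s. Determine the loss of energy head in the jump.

ΔE = 3.380 ft

V₁ = q/y₁ = 60.30/2.307 = 26.14 ft/s. Fr₁ = V₁/√(g·y₁) = 26.14/√(32.2×2.307) = 3.033.
Conjugate-depth relation: y₂/y₁ = ½[√(1 + 8Fr₁²) − 1] = ½[√74.574 − 1] = 3.818.
y₂ = 3.818 × 2.307 = 8.808 ft.
Head loss: ΔE = (y₂ − y₁)³/(4y₁y₂) = (8.808 − 2.307)³/(4×2.307×8.808) = 274.7/81.28 = 3.380 ft.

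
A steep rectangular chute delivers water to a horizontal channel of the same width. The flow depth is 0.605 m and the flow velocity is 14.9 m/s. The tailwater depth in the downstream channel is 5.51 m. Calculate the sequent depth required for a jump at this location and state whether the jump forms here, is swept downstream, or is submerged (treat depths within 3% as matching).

y₂ = 4.94 m; the jump is submerged

Fr₁ = V₁/√(g·y₁) = 14.9/√(9.81×0.605) = 6.12.
Sequent-depth ratio: y₂/y₁ = ½[√(1 + 8Fr₁²) − 1] = ½[√300.3 − 1] = 8.16.
y₂ = 8.16 × 0.605 = 4.94 m.
Tailwater y_tw = 5.51 m: y_tw > y₂, so the jump is submerged.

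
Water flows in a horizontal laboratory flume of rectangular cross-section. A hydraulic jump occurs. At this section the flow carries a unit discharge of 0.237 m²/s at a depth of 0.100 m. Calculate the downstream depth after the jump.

y₂ = 0.292 m

V₁ = q/y₁ = 0.237/0.100 = 2.37 m/s. Fr₁ = V₁/√(g·y₁) = 2.37/√(9.81×0.100) = 2.39.
Sequent-depth ratio: y₂/y₁ = ½[√(1 + 8Fr₁²) − 1] = ½[√46.81 − 1] = 2.92.
y₂ = 2.92 × 0.100 = 0.292 m.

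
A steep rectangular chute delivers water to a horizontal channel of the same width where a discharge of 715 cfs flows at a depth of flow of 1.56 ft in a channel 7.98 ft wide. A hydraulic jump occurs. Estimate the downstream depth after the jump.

q = Q/b = 715/7.98 = 89.6 ft²/s; V₁ = q/y₁ = 57.4 ft/s. Fr₁ = V₁/√(g·y₁) = 8.10.
Conjugate-depth relation: y₂/y₁ = ½[√(1 + 8Fr₁²) − 1] = ½[√526.4 − 1] = 11.0.
y₂ = 11.0 × 1.56 = 17.1 ft.

y₂ = 17.1 ft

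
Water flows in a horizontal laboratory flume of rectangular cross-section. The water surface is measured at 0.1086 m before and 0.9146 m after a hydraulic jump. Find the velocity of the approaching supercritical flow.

For a rectangular channel the momentum equation gives q² = ½·g·y₁·y₂·(y₁ + y₂) = ½×9.81×0.1086×0.9146×1.023 = 0.4985.
q = √0.4985 = 0.7060 m²/s.
V₁ = q/y₁ = 0.7060/0.1086 = 6.501 m/s.

V₁ = 6.501 m/s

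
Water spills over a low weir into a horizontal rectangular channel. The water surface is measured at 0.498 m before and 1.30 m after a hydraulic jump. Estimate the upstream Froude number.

Fr₁ = 2.17

For a rectangular channel the momentum equation gives q² = ½·g·y₁·y₂·(y₁ + y₂) = ½×9.81×0.498×1.30×1.80 = 5.71.
q = √5.71 = 2.39 m²/s.
V₁ = q/y₁ = 4.80 m/s; Fr₁ = V₁/√(g·y₁) = 2.17.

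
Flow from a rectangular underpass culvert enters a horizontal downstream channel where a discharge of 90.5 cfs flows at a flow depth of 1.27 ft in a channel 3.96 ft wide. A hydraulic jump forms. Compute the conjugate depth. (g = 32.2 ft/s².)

y₂ = 4.46 ft

q = Q/b = 90.5/3.96 = 22.9 ft²/s; V₁ = q/y₁ = 18.0 ft/s. Fr₁ = V₁/√(g·y₁) = 2.81.
By Bélanger, y₂/y₁ = ½[√(1 + 8Fr₁²) − 1] = ½[√64.35 − 1] = 3.51.
y₂ = 3.51 × 1.27 = 4.46 ft.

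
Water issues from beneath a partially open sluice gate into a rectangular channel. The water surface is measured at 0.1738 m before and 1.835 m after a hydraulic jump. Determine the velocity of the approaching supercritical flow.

V₁ = 10.20 m/s

For a rectangular channel the momentum equation gives q² = ½·g·y₁·y₂·(y₁ + y₂) = ½×9.81×0.1738×1.835×2.009 = 3.142.
q = √3.142 = 1.773 m²/s.
V₁ = q/y₁ = 1.773/0.1738 = 10.20 m/s.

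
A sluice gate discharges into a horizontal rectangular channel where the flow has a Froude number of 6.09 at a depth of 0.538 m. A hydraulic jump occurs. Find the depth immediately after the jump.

y₂ = 4.37 m

Fr₁ = 6.09 (given).
Bélanger equation: y₂/y₁ = ½[√(1 + 8Fr₁²) − 1] = ½[√297.7 − 1] = 8.13.
y₂ = 8.13 × 0.538 = 4.37 m.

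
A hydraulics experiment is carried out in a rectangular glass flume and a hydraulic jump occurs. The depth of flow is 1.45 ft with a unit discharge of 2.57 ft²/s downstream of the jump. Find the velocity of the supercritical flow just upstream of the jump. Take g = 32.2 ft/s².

V₁ = 14.8 ft/s

V₂ = q/y₂ = 2.57/1.45 = 1.77 ft/s; Fr₂ = V₂/√(g·y₂) = 0.259.
From the momentum equation (using Fr₂), y₁/y₂ = ½[√(1 + 8Fr₂²) − 1] = ½[√1.538 − 1] = 0.120.
y₁ = 0.120 × 1.45 = 0.174 ft.
V₁ = q/y₁ = 2.57/0.174 = 14.8 ft/s.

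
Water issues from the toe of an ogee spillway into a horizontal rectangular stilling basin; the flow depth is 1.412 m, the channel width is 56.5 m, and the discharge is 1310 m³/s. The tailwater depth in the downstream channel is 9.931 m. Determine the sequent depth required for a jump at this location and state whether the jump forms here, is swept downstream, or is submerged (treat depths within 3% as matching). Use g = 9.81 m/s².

q = Q/b = 1310/56.5 = 23.19 m²/s; V₁ = q/y₁ = 16.42 m/s. Fr₁ = V₁/√(g·y₁) = 4.412.
By Bélanger, y₂/y₁ = ½[√(1 + 8Fr₁²) − 1] = ½[√156.73 − 1] = 5.760.
y₂ = 5.760 × 1.412 = 8.132 m.
Tailwater y_tw = 9.931 m: y_tw > y₂, so the jump is submerged.

y₂ = 8.132 m; the jump is submerged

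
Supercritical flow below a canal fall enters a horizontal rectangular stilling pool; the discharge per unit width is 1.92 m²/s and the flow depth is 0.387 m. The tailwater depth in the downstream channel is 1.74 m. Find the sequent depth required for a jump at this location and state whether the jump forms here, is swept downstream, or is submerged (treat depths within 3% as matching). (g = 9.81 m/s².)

V₁ = q/y₁ = 1.92/0.387 = 4.96 m/s. Fr₁ = V₁/√(g·y₁) = 4.96/√(9.81×0.387) = 2.55.
Conjugate-depth relation: y₂/y₁ = ½[√(1 + 8Fr₁²) − 1] = ½[√52.87 − 1] = 3.14.
y₂ = 3.14 × 0.387 = 1.21 m.
Tailwater y_tw = 1.74 m: y_tw > y₂, so the jump is submerged.

y₂ = 1.21 m; the jump is submerged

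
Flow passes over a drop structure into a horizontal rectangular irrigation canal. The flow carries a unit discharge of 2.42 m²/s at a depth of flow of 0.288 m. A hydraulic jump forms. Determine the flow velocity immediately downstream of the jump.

V₂ = 1.28 m/s

V₁ = q/y₁ = 2.42/0.288 = 8.40 m/s. Fr₁ = V₁/√(g·y₁) = 8.40/√(9.81×0.288) = 5.00.
Conjugate-depth relation: y₂/y₁ = ½[√(1 + 8Fr₁²) − 1] = ½[√200.9 − 1] = 6.59.
y₂ = 6.59 × 0.288 = 1.90 m.
V₂ = q/y₂ = 2.42/1.90 = 1.28 m/s.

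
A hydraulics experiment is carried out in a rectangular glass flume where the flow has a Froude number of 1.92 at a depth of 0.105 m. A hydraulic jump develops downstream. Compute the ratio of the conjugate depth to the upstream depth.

y₂/y₁ = 2.26

Fr₁ = 1.92 (given).
Bélanger equation: y₂/y₁ = ½[√(1 + 8Fr₁²) − 1] = ½[√30.49 − 1] = 2.26.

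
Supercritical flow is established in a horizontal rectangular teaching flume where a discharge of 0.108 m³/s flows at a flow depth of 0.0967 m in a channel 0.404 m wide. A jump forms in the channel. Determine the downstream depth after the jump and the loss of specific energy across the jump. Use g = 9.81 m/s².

q = Q/b = 0.108/0.404 = 0.267 m²/s; V₁ = q/y₁ = 2.76 m/s. Fr₁ = V₁/√(g·y₁) = 2.84.
From the momentum equation for a rectangular channel, y₂/y₁ = ½[√(1 + 8Fr₁²) − 1] = ½[√65.45 − 1] = 3.55.
y₂ = 3.55 × 0.0967 = 0.343 m.
Head loss: ΔE = (y₂ − y₁)³/(4y₁y₂) = (0.343 − 0.0967)³/(4×0.0967×0.343) = 0.0149/0.133 = 0.112 m.

y₂ = 0.343 m; ΔE = 0.112 m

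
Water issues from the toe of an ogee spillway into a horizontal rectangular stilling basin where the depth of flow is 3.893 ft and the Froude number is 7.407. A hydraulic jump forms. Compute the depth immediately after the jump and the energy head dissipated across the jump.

y₂ = 38.88 ft; ΔE = 70.73 ft

Fr₁ = 7.407 (given).
Sequent-depth ratio: y₂/y₁ = ½[√(1 + 8Fr₁²) − 1] = ½[√439.91 − 1] = 9.987.
y₂ = 9.987 × 3.893 = 38.88 ft.
V₁ = Fr₁·√(g·y₁) = 7.407×√(32.2×3.893) = 82.93 ft/s; q = V₁·y₁ = 322.8 ft²/s. V₂ = q/y₂ = 322.8/38.88 = 8.304 ft/s. E₁ = y₁ + V₁²/2g = 110.7 ft; E₂ = y₂ + V₂²/2g = 39.95 ft. ΔE = E₁ − E₂ = 70.73 ft.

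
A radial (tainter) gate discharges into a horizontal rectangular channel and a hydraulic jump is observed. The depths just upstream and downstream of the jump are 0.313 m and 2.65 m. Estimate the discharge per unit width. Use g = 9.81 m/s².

q = 3.47 m²/s

For a rectangular channel the momentum equation gives q² = ½·g·y₁·y₂·(y₁ + y₂) = ½×9.81×0.313×2.65×2.96 = 12.1.
q = √12.1 = 3.47 m²/s.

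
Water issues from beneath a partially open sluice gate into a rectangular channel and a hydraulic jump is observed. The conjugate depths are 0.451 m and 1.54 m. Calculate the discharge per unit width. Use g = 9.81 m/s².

q = 2.60 m²/s

For a rectangular channel the momentum equation gives q² = ½·g·y₁·y₂·(y₁ + y₂) = ½×9.81×0.451×1.54×1.99 = 6.78.
q = √6.78 = 2.60 m²/s.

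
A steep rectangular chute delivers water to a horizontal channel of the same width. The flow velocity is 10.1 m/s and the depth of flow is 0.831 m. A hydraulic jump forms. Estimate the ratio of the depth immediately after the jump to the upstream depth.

Fr₁ = V₁/√(g·y₁) = 10.1/√(9.81×0.831) = 3.54.
From the momentum equation for a rectangular channel, y₂/y₁ = ½[√(1 + 8Fr₁²) − 1] = ½[√101.1 − 1] = 4.53.

y₂/y₁ = 4.53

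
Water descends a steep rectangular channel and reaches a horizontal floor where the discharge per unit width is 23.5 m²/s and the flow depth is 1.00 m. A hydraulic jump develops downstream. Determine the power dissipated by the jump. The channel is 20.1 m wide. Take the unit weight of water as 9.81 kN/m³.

P = 86883 kW

V₁ = q/y₁ = 23.5/1.00 = 23.5 m/s. Fr₁ = V₁/√(g·y₁) = 23.5/√(9.81×1.00) = 7.50.
By Bélanger, y₂/y₁ = ½[√(1 + 8Fr₁²) − 1] = ½[√451.4 − 1] = 10.1.
y₂ = 10.1 × 1.00 = 10.1 m.
Head loss: ΔE = (y₂ − y₁)³/(4y₁y₂) = (10.1 − 1.00)³/(4×1.00×10.1) = 759/40.5 = 18.8 m.
Q = q·b = 23.5 × 20.1 = 472 m³/s. P = γ·Q·ΔE = 9.81 × 472 × 18.8 = 86883 kW.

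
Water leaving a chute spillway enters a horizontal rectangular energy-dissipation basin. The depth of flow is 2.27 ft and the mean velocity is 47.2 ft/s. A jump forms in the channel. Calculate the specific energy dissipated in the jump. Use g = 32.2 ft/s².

Fr₁ = V₁/√(g·y₁) = 47.2/√(32.2×2.27) = 5.52.
Bélanger equation: y₂/y₁ = ½[√(1 + 8Fr₁²) − 1] = ½[√244.8 − 1] = 7.32.
y₂ = 7.32 × 2.27 = 16.6 ft.
Head loss: ΔE = (y₂ − y₁)³/(4y₁y₂) = (16.6 − 2.27)³/(4×2.27×16.6) = 2958/151 = 19.6 ft.

ΔE = 19.6 ft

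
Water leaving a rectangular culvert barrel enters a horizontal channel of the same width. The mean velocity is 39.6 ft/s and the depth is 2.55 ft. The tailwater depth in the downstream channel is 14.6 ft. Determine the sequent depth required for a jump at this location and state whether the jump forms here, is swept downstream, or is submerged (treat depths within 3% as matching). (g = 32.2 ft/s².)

Fr₁ = V₁/√(g·y₁) = 39.6/√(32.2×2.55) = 4.37.
By Bélanger, y₂/y₁ = ½[√(1 + 8Fr₁²) − 1] = ½[√153.8 − 1] = 5.70.
y₂ = 5.70 × 2.55 = 14.5 ft.
Tailwater y_tw = 14.6 ft: y_tw ≈ y₂, so the jump forms here.

y₂ = 14.5 ft; the jump forms here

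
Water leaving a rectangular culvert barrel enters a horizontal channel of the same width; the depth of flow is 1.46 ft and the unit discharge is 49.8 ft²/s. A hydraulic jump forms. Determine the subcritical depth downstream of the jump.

y₂ = 9.57 ft

V₁ = q/y₁ = 49.8/1.46 = 34.1 ft/s. Fr₁ = V₁/√(g·y₁) = 34.1/√(32.2×1.46) = 4.97.
Sequent-depth ratio: y₂/y₁ = ½[√(1 + 8Fr₁²) − 1] = ½[√199.0 − 1] = 6.55.
y₂ = 6.55 × 1.46 = 9.57 ft.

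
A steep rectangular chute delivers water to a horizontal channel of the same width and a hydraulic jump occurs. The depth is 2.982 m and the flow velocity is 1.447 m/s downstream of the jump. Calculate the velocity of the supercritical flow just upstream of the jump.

Fr₂ = V₂/√(g·y₂) = 1.447/√(9.81×2.982) = 0.2675.
Applying the sequent-depth relation in reverse, y₁/y₂ = ½[√(1 + 8Fr₂²) − 1] = ½[√1.5726 − 1] = 0.1270.
y₁ = 0.1270 × 2.982 = 0.3788 m.
V₁ = q/y₁ = 4.315/0.3788 = 11.39 m/s.

V₁ = 11.39 m/s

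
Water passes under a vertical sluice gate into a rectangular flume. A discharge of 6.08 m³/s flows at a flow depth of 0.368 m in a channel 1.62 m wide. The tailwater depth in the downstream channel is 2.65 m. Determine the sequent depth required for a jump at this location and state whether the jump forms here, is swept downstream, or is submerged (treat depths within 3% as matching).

q = Q/b = 6.08/1.62 = 3.75 m²/s; V₁ = q/y₁ = 10.2 m/s. Fr₁ = V₁/√(g·y₁) = 5.37.
From the momentum equation for a rectangular channel, y₂/y₁ = ½[√(1 + 8Fr₁²) − 1] = ½[√231.5 − 1] = 7.11.
y₂ = 7.11 × 0.368 = 2.62 m.
Tailwater y_tw = 2.65 m: y_tw ≈ y₂, so the jump forms here.

y₂ = 2.62 m; the jump forms here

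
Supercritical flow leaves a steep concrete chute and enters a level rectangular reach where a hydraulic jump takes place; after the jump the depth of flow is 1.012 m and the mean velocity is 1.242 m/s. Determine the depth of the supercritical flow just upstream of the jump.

y₁ = 0.2518 m

Fr₂ = V₂/√(g·y₂) = 1.242/√(9.81×1.012) = 0.3942.
Applying the sequent-depth relation in reverse, y₁/y₂ = ½[√(1 + 8Fr₂²) − 1] = ½[√2.2430 − 1] = 0.2488.
y₁ = 0.2488 × 1.012 = 0.2518 m.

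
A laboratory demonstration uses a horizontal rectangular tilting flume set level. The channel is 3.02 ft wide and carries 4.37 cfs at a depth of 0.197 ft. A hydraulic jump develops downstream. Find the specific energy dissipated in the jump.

ΔE = 0.252 ft

q = Q/b = 4.37/3.02 = 1.45 ft²/s; V₁ = q/y₁ = 7.35 ft/s. Fr₁ = V₁/√(g·y₁) = 2.92.
Bélanger equation: y₂/y₁ = ½[√(1 + 8Fr₁²) − 1] = ½[√69.04 − 1] = 3.65.
y₂ = 3.65 × 0.197 = 0.720 ft.
V₂ = q/y₂ = 1.45/0.720 = 2.01 ft/s. E₁ = y₁ + V₁²/2g = 1.03 ft; E₂ = y₂ + V₂²/2g = 0.783 ft. ΔE = E₁ − E₂ = 0.252 ft.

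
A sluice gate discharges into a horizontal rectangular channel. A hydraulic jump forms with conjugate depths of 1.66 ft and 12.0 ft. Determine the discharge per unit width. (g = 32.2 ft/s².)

For a rectangular channel the momentum equation gives q² = ½·g·y₁·y₂·(y₁ + y₂) = ½×32.2×1.66×12.0×13.7 = 4381.
q = √4381 = 66.2 ft²/s.

q = 66.2 ft²/s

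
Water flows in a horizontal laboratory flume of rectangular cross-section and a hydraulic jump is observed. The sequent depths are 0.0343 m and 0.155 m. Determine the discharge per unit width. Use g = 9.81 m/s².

For a rectangular channel the momentum equation gives q² = ½·g·y₁·y₂·(y₁ + y₂) = ½×9.81×0.0343×0.155×0.189 = 0.00494.
q = √0.00494 = 0.0703 m²/s.

q = 0.0703 m²/s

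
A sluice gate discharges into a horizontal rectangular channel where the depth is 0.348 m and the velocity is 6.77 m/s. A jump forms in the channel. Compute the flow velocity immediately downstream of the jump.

Fr₁ = V₁/√(g·y₁) = 6.77/√(9.81×0.348) = 3.66.
Sequent-depth ratio: y₂/y₁ = ½[√(1 + 8Fr₁²) − 1] = ½[√108.4 − 1] = 4.71.
y₂ = 4.71 × 0.348 = 1.64 m.
q = V₁·y₁ = 6.77 × 0.348 = 2.36 m²/s.
V₂ = q/y₂ = 2.36/1.64 = 1.44 m/s.

V₂ = 1.44 m/s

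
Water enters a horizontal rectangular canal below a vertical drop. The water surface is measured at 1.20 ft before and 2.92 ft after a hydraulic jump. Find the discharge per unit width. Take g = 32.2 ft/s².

q = 15.2 ft²/s

For a rectangular channel the momentum equation gives q² = ½·g·y₁·y₂·(y₁ + y₂) = ½×32.2×1.20×2.92×4.12 = 232.
q = √232 = 15.2 ft²/s.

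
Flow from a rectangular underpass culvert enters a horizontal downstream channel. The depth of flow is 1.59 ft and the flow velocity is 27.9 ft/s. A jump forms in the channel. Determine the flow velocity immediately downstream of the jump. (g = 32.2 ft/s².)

V₂ = 5.54 ft/s

Fr₁ = V₁/√(g·y₁) = 27.9/√(32.2×1.59) = 3.90.
By Bélanger, y₂/y₁ = ½[√(1 + 8Fr₁²) − 1] = ½[√122.6 − 1] = 5.04.
y₂ = 5.04 × 1.59 = 8.01 ft.
q = V₁·y₁ = 27.9 × 1.59 = 44.4 ft²/s.
V₂ = q/y₂ = 44.4/8.01 = 5.54 ft/s.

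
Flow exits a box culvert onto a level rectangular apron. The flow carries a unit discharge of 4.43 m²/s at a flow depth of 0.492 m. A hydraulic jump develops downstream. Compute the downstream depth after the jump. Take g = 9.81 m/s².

y₂ = 2.62 m

V₁ = q/y₁ = 4.43/0.492 = 9.00 m/s. Fr₁ = V₁/√(g·y₁) = 9.00/√(9.81×0.492) = 4.10.
Sequent-depth ratio: y₂/y₁ = ½[√(1 + 8Fr₁²) − 1] = ½[√135.4 − 1] = 5.32.
y₂ = 5.32 × 0.492 = 2.62 m.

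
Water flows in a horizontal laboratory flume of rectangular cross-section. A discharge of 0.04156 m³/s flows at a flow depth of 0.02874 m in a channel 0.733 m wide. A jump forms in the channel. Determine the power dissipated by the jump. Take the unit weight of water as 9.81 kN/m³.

q = Q/b = 0.04156/0.733 = 0.05670 m²/s; V₁ = q/y₁ = 1.973 m/s. Fr₁ = V₁/√(g·y₁) = 3.715.
Sequent-depth ratio: y₂/y₁ = ½[√(1 + 8Fr₁²) − 1] = ½[√111.43 − 1] = 4.778.
y₂ = 4.778 × 0.02874 = 0.1373 m.
V₂ = q/y₂ = 0.05670/0.1373 = 0.4129 m/s. E₁ = y₁ + V₁²/2g = 0.2271 m; E₂ = y₂ + V₂²/2g = 0.1460 m. ΔE = E₁ − E₂ = 0.08110 m.
P = γ·Q·ΔE = 9.81 × 0.04156 × 0.08110 = 0.03306 kW.

P = 0.03306 kW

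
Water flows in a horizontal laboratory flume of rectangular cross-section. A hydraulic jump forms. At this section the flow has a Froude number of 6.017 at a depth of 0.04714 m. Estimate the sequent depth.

Fr₁ = 6.017 (given).
Conjugate-depth relation: y₂/y₁ = ½[√(1 + 8Fr₁²) − 1] = ½[√290.63 − 1] = 8.024.
y₂ = 8.024 × 0.04714 = 0.3783 m.

y₂ = 0.3783 m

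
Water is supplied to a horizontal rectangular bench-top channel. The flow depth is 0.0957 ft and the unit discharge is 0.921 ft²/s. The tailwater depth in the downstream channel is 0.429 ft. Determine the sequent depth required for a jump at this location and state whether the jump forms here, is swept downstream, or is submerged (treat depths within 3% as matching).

y₂ = 0.696 ft; the jump is swept downstream

V₁ = q/y₁ = 0.921/0.0957 = 9.62 ft/s. Fr₁ = V₁/√(g·y₁) = 9.62/√(32.2×0.0957) = 5.48.
Sequent-depth ratio: y₂/y₁ = ½[√(1 + 8Fr₁²) − 1] = ½[√241.4 − 1] = 7.27.
y₂ = 7.27 × 0.0957 = 0.696 ft.
Tailwater y_tw = 0.429 ft: y_tw < y₂, so the jump is swept downstream.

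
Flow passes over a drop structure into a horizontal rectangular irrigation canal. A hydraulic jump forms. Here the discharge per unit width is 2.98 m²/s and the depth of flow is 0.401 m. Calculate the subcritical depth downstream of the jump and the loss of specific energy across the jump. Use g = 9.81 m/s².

y₂ = 1.93 m; ΔE = 1.16 m

V₁ = q/y₁ = 2.98/0.401 = 7.43 m/s. Fr₁ = V₁/√(g·y₁) = 7.43/√(9.81×0.401) = 3.75.
By Bélanger, y₂/y₁ = ½[√(1 + 8Fr₁²) − 1] = ½[√113.3 − 1] = 4.82.
y₂ = 4.82 × 0.401 = 1.93 m.
Head loss: ΔE = (y₂ − y₁)³/(4y₁y₂) = (1.93 − 0.401)³/(4×0.401×1.93) = 3.60/3.10 = 1.16 m.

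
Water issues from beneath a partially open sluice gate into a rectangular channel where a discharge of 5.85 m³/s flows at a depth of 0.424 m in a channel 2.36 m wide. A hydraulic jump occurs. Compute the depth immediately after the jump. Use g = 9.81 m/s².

y₂ = 1.52 m

q = Q/b = 5.85/2.36 = 2.48 m²/s; V₁ = q/y₁ = 5.85 m/s. Fr₁ = V₁/√(g·y₁) = 2.87.
Bélanger equation: y₂/y₁ = ½[√(1 + 8Fr₁²) − 1] = ½[√66.74 − 1] = 3.58.
y₂ = 3.58 × 0.424 = 1.52 m.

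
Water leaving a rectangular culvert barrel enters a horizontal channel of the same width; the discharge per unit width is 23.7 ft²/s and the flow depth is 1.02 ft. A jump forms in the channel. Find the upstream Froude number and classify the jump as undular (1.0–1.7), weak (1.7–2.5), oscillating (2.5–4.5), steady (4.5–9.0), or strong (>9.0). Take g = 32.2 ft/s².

V₁ = q/y₁ = 23.7/1.02 = 23.2 ft/s. Fr₁ = V₁/√(g·y₁) = 23.2/√(32.2×1.02) = 4.05.
Fr₁ = 4.05 lies in the oscillating range.

Fr₁ = 4.05; oscillating jump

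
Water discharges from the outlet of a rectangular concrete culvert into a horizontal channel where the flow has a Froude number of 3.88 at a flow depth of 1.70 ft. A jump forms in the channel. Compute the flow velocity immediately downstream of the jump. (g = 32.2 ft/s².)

Fr₁ = 3.88 (given).
By Bélanger, y₂/y₁ = ½[√(1 + 8Fr₁²) − 1] = ½[√121.4 − 1] = 5.01.
y₂ = 5.01 × 1.70 = 8.52 ft.
V₁ = Fr₁·√(g·y₁) = 3.88×√(32.2×1.70) = 28.7 ft/s; q = V₁·y₁ = 48.8 ft²/s.
V₂ = q/y₂ = 48.8/8.52 = 5.73 ft/s.

V₂ = 5.73 ft/s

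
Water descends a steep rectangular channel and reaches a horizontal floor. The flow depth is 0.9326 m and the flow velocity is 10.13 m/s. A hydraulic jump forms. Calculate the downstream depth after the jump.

y₂ = 3.975 m

Fr₁ = V₁/√(g·y₁) = 10.13/√(9.81×0.9326) = 3.349.
Sequent-depth ratio: y₂/y₁ = ½[√(1 + 8Fr₁²) − 1] = ½[√90.731 − 1] = 4.263.
y₂ = 4.263 × 0.9326 = 3.975 m.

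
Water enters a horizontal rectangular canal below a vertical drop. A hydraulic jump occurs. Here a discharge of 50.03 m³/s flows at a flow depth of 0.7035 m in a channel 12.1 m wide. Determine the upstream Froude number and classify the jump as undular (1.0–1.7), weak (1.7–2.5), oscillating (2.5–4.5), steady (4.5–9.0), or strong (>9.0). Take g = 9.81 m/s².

q = Q/b = 50.03/12.1 = 4.135 m²/s; V₁ = q/y₁ = 5.877 m/s. Fr₁ = V₁/√(g·y₁) = 2.237.
Fr₁ = 2.237 lies in the weak range.

Fr₁ = 2.237; weak jump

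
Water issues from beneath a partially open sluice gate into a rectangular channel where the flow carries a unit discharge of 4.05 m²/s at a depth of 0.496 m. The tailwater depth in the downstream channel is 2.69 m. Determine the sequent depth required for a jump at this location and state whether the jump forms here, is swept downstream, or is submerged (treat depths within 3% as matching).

y₂ = 2.36 m; the jump is submerged

V₁ = q/y₁ = 4.05/0.496 = 8.17 m/s. Fr₁ = V₁/√(g·y₁) = 8.17/√(9.81×0.496) = 3.70.
Sequent-depth ratio: y₂/y₁ = ½[√(1 + 8Fr₁²) − 1] = ½[√110.6 − 1] = 4.76.
y₂ = 4.76 × 0.496 = 2.36 m.
Tailwater y_tw = 2.69 m: y_tw > y₂, so the jump is submerged.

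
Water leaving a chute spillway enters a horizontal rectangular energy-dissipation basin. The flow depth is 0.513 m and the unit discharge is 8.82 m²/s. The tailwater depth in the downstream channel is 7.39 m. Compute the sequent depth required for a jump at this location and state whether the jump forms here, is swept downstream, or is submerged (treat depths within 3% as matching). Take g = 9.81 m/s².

y₂ = 5.31 m; the jump is submerged

V₁ = q/y₁ = 8.82/0.513 = 17.2 m/s. Fr₁ = V₁/√(g·y₁) = 17.2/√(9.81×0.513) = 7.66.
By Bélanger, y₂/y₁ = ½[√(1 + 8Fr₁²) − 1] = ½[√470.9 − 1] = 10.4.
y₂ = 10.4 × 0.513 = 5.31 m.
Tailwater y_tw = 7.39 m: y_tw > y₂, so the jump is submerged.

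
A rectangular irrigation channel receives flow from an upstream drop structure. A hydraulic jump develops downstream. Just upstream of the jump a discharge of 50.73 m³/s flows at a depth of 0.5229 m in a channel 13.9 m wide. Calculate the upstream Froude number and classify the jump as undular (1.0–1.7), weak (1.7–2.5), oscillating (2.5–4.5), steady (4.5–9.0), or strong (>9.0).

Fr₁ = 3.082; oscillating jump

q = Q/b = 50.73/13.9 = 3.650 m²/s; V₁ = q/y₁ = 6.980 m/s. Fr₁ = V₁/√(g·y₁) = 3.082.
Fr₁ = 3.082 lies in the oscillating range.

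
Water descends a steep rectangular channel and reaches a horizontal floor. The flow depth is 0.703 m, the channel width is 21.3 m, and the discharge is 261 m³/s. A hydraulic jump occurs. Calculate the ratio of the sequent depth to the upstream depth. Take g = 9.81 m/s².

y₂/y₁ = 8.90

q = Q/b = 261/21.3 = 12.3 m²/s; V₁ = q/y₁ = 17.4 m/s. Fr₁ = V₁/√(g·y₁) = 6.64.
Bélanger equation: y₂/y₁ = ½[√(1 + 8Fr₁²) − 1] = ½[√353.4 − 1] = 8.90.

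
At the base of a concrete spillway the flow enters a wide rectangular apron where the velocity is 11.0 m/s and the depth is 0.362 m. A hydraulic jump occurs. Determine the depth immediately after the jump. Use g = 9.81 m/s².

y₂ = 2.81 m

Fr₁ = V₁/√(g·y₁) = 11.0/√(9.81×0.362) = 5.84.
Bélanger equation: y₂/y₁ = ½[√(1 + 8Fr₁²) − 1] = ½[√273.6 − 1] = 7.77.
y₂ = 7.77 × 0.362 = 2.81 m.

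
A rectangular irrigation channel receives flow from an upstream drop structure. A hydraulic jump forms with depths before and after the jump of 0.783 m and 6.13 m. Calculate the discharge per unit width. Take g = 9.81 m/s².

For a rectangular channel the momentum equation gives q² = ½·g·y₁·y₂·(y₁ + y₂) = ½×9.81×0.783×6.13×6.91 = 163.
q = √163 = 12.8 m²/s.

q = 12.8 m²/s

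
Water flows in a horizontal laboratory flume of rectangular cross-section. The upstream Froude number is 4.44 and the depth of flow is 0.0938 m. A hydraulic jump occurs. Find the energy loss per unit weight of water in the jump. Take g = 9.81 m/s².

ΔE = 0.447 m

Fr₁ = 4.44 (given).
Conjugate-depth relation: y₂/y₁ = ½[√(1 + 8Fr₁²) − 1] = ½[√158.7 − 1] = 5.80.
y₂ = 5.80 × 0.0938 = 0.544 m.
Head loss: ΔE = (y₂ − y₁)³/(4y₁y₂) = (0.544 − 0.0938)³/(4×0.0938×0.544) = 0.0912/0.204 = 0.447 m.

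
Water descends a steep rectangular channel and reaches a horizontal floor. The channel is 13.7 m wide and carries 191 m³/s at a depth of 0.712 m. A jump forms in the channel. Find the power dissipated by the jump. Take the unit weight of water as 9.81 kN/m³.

q = Q/b = 191/13.7 = 13.9 m²/s; V₁ = q/y₁ = 19.6 m/s. Fr₁ = V₁/√(g·y₁) = 7.41.
Bélanger equation: y₂/y₁ = ½[√(1 + 8Fr₁²) − 1] = ½[√440.1 − 1] = 9.99.
y₂ = 9.99 × 0.712 = 7.11 m.
Head loss: ΔE = (y₂ − y₁)³/(4y₁y₂) = (7.11 − 0.712)³/(4×0.712×7.11) = 262/20.3 = 12.9 m.
P = γ·Q·ΔE = 9.81 × 191 × 12.9 = 24256 kW.

P = 24256 kW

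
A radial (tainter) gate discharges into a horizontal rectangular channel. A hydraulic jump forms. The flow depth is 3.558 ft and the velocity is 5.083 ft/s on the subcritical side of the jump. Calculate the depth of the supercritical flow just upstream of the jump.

Fr₂ = V₂/√(g·y₂) = 5.083/√(32.2×3.558) = 0.4749.
From the momentum equation (using Fr₂), y₁/y₂ = ½[√(1 + 8Fr₂²) − 1] = ½[√2.8041 − 1] = 0.3373.
y₁ = 0.3373 × 3.558 = 1.200 ft.

y₁ = 1.200 ft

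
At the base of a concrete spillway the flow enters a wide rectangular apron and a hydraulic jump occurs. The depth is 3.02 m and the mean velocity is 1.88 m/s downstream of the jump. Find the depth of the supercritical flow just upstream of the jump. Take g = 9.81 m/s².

y₁ = 0.601 m

Fr₂ = V₂/√(g·y₂) = 1.88/√(9.81×3.02) = 0.345.
The Bélanger relation is symmetric: y₁/y₂ = ½[√(1 + 8Fr₂²) − 1] = ½[√1.954 − 1] = 0.199.
y₁ = 0.199 × 3.02 = 0.601 m.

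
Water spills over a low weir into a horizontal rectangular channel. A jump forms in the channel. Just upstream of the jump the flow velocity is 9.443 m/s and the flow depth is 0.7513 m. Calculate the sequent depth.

Fr₁ = V₁/√(g·y₁) = 9.443/√(9.81×0.7513) = 3.478.
Bélanger equation: y₂/y₁ = ½[√(1 + 8Fr₁²) − 1] = ½[√97.789 − 1] = 4.444.
y₂ = 4.444 × 0.7513 = 3.339 m.

y₂ = 3.339 m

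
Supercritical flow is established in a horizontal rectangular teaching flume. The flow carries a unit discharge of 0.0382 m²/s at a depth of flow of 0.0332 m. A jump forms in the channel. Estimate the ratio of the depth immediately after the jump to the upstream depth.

V₁ = q/y₁ = 0.0382/0.0332 = 1.15 m/s. Fr₁ = V₁/√(g·y₁) = 1.15/√(9.81×0.0332) = 2.02.
Sequent-depth ratio: y₂/y₁ = ½[√(1 + 8Fr₁²) − 1] = ½[√33.52 − 1] = 2.39.

y₂/y₁ = 2.39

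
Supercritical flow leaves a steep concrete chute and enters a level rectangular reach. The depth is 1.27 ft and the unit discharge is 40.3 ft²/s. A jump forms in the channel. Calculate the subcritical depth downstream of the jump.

y₂ = 8.30 ft

V₁ = q/y₁ = 40.3/1.27 = 31.7 ft/s. Fr₁ = V₁/√(g·y₁) = 31.7/√(32.2×1.27) = 4.96.
From the momentum equation for a rectangular channel, y₂/y₁ = ½[√(1 + 8Fr₁²) − 1] = ½[√198.0 − 1] = 6.54.
y₂ = 6.54 × 1.27 = 8.30 ft.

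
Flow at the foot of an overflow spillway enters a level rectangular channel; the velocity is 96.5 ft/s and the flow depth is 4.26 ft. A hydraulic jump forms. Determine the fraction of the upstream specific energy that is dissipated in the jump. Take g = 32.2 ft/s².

ΔE/E₁ = 0.673 (67.3%)

Fr₁ = V₁/√(g·y₁) = 96.5/√(32.2×4.26) = 8.24.
By Bélanger, y₂/y₁ = ½[√(1 + 8Fr₁²) − 1] = ½[√544.1 − 1] = 11.2.
y₂ = 11.2 × 4.26 = 47.6 ft.
E₁ = y₁ + V₁²/2g = 149 ft. ΔE = (y₂ − y₁)³/(4y₁y₂) = 100 ft. ΔE/E₁ = 100/149 = 0.673.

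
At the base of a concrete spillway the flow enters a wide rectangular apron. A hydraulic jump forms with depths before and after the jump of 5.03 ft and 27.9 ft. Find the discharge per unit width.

q = 273 ft²/s

For a rectangular channel the momentum equation gives q² = ½·g·y₁·y₂·(y₁ + y₂) = ½×32.2×5.03×27.9×32.9 = 74403.
q = √74403 = 273 ft²/s.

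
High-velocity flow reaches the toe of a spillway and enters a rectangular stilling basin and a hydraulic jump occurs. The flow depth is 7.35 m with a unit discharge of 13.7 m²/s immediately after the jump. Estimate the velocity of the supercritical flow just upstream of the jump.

V₁ = 21.1 m/s

V₂ = q/y₂ = 13.7/7.35 = 1.86 m/s; Fr₂ = V₂/√(g·y₂) = 0.220.
Since the conjugate-depth ratio holds either way, y₁/y₂ = ½[√(1 + 8Fr₂²) − 1] = ½[√1.385 − 1] = 0.0885.
y₁ = 0.0885 × 7.35 = 0.651 m.
V₁ = q/y₁ = 13.7/0.651 = 21.1 m/s.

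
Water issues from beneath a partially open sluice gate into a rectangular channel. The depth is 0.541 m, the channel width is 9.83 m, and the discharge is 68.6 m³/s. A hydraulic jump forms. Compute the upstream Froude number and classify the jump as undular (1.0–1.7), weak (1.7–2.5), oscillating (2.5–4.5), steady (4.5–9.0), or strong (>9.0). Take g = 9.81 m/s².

Fr₁ = 5.60; steady jump

q = Q/b = 68.6/9.83 = 6.98 m²/s; V₁ = q/y₁ = 12.9 m/s. Fr₁ = V₁/√(g·y₁) = 5.60.
Fr₁ = 5.60 lies in the steady range.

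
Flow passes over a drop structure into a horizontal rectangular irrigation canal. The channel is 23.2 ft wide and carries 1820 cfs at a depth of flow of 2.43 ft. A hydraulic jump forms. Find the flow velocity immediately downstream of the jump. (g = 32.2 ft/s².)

q = Q/b = 1820/23.2 = 78.4 ft²/s; V₁ = q/y₁ = 32.3 ft/s. Fr₁ = V₁/√(g·y₁) = 3.65.
Conjugate-depth relation: y₂/y₁ = ½[√(1 + 8Fr₁²) − 1] = ½[√107.6 − 1] = 4.69.
y₂ = 4.69 × 2.43 = 11.4 ft.
V₂ = q/y₂ = 78.4/11.4 = 6.89 ft/s.

V₂ = 6.89 ft/s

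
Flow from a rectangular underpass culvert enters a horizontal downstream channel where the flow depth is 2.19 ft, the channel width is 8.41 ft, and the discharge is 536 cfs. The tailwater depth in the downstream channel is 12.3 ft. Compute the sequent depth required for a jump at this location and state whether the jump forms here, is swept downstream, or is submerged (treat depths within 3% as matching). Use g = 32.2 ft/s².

q = Q/b = 536/8.41 = 63.7 ft²/s; V₁ = q/y₁ = 29.1 ft/s. Fr₁ = V₁/√(g·y₁) = 3.47.
From the momentum equation for a rectangular channel, y₂/y₁ = ½[√(1 + 8Fr₁²) − 1] = ½[√97.08 − 1] = 4.43.
y₂ = 4.43 × 2.19 = 9.69 ft.
Tailwater y_tw = 12.3 ft: y_tw > y₂, so the jump is submerged.

y₂ = 9.69 ft; the jump is submerged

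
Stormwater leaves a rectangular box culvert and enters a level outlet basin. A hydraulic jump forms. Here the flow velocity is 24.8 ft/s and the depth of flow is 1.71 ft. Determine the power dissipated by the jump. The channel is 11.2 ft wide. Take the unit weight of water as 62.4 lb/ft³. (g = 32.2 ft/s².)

P = 186 hp

Fr₁ = V₁/√(g·y₁) = 24.8/√(32.2×1.71) = 3.34.
Bélanger equation: y₂/y₁ = ½[√(1 + 8Fr₁²) − 1] = ½[√90.36 − 1] = 4.25.
y₂ = 4.25 × 1.71 = 7.27 ft.
Head loss: ΔE = (y₂ − y₁)³/(4y₁y₂) = (7.27 − 1.71)³/(4×1.71×7.27) = 172/49.7 = 3.46 ft.
q = V₁·y₁ = 24.8 × 1.71 = 42.4 ft²/s. Q = q·b = 42.4 × 11.2 = 475 cfs. P = γ·Q·ΔE/550 = 62.4 × 475 × 3.46 / 550 = 186 hp.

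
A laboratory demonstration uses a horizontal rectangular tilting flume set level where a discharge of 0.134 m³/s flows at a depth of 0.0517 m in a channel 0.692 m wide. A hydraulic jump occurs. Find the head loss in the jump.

ΔE = 0.392 m

q = Q/b = 0.134/0.692 = 0.194 m²/s; V₁ = q/y₁ = 3.75 m/s. Fr₁ = V₁/√(g·y₁) = 5.26.
Conjugate-depth relation: y₂/y₁ = ½[√(1 + 8Fr₁²) − 1] = ½[√222.3 − 1] = 6.95.
y₂ = 6.95 × 0.0517 = 0.360 m.
Head loss: ΔE = (y₂ − y₁)³/(4y₁y₂) = (0.360 − 0.0517)³/(4×0.0517×0.360) = 0.0292/0.0744 = 0.392 m.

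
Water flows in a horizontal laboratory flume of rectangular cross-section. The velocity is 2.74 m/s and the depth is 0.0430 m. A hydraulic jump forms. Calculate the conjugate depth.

y₂ = 0.236 m

Fr₁ = V₁/√(g·y₁) = 2.74/√(9.81×0.0430) = 4.22.
Conjugate-depth relation: y₂/y₁ = ½[√(1 + 8Fr₁²) − 1] = ½[√143.4 − 1] = 5.49.
y₂ = 5.49 × 0.0430 = 0.236 m.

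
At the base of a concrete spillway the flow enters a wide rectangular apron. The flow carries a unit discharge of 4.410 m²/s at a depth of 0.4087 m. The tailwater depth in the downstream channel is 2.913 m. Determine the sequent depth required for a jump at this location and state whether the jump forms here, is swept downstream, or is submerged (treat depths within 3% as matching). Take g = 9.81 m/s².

y₂ = 2.917 m; the jump forms here

V₁ = q/y₁ = 4.410/0.4087 = 10.79 m/s. Fr₁ = V₁/√(g·y₁) = 10.79/√(9.81×0.4087) = 5.389.
Sequent-depth ratio: y₂/y₁ = ½[√(1 + 8Fr₁²) − 1] = ½[√233.32 − 1] = 7.137.
y₂ = 7.137 × 0.4087 = 2.917 m.
Tailwater y_tw = 2.913 m: y_tw ≈ y₂, so the jump forms here.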